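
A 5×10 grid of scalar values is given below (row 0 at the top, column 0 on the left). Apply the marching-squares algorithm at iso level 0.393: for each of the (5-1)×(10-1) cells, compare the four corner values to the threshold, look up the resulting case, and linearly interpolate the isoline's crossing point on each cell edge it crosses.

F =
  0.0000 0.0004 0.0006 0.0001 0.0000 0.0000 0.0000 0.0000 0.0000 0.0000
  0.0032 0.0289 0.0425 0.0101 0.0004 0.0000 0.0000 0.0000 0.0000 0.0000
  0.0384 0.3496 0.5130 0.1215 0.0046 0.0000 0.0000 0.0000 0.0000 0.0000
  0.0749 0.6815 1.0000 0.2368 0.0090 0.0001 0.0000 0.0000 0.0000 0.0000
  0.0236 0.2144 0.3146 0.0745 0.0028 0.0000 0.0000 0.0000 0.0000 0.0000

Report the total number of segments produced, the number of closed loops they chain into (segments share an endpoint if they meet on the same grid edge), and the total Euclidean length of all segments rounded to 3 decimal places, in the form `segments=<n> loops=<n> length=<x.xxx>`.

segments=8 loops=1 length=6.581

cell (1,1): code 0100 → (1.745,2.000)–(2.000,1.266)
cell (1,2): code 1000 → (2.000,2.307)–(1.745,2.000)
cell (2,0): code 0100 → (2.131,1.000)–(3.000,0.524)
cell (2,1): code 1110 → (2.000,1.266)–(2.131,1.000)
cell (2,2): code 1001 → (3.000,2.795)–(2.000,2.307)
cell (3,0): code 0010 → (3.000,0.524)–(3.618,1.000)
cell (3,1): code 0011 → (3.618,1.000)–(3.886,2.000)
cell (3,2): code 0001 → (3.886,2.000)–(3.000,2.795)
total: 8 segments, chained into 1 closed loop(s), length Σ = 6.581285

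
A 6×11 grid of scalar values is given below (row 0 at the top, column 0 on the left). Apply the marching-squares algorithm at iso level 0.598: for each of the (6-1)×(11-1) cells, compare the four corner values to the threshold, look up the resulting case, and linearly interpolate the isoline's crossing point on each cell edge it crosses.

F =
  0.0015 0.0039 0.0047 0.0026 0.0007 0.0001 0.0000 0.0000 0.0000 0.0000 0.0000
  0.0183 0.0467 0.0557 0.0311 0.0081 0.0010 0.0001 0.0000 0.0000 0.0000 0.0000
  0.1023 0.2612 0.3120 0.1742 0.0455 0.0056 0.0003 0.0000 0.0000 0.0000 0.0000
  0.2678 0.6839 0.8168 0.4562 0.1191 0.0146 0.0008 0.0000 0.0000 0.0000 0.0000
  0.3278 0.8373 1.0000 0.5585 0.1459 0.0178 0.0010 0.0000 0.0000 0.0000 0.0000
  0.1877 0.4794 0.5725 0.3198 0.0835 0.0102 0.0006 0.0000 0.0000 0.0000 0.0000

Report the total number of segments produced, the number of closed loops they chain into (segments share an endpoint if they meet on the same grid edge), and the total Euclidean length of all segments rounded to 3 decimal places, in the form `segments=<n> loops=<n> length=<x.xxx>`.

cell (2,0): code 0100 → (2.797,1.000)–(3.000,0.794)
cell (2,1): code 1100 → (2.567,2.000)–(2.797,1.000)
cell (2,2): code 1000 → (3.000,2.607)–(2.567,2.000)
cell (3,0): code 0110 → (3.000,0.794)–(4.000,0.530)
cell (3,2): code 1001 → (4.000,2.911)–(3.000,2.607)
cell (4,0): code 0010 → (4.000,0.530)–(4.669,1.000)
cell (4,1): code 0011 → (4.669,1.000)–(4.940,2.000)
cell (4,2): code 0001 → (4.940,2.000)–(4.000,2.911)
total: 8 segments, chained into 1 closed loop(s), length Σ = 7.303005

segments=8 loops=1 length=7.303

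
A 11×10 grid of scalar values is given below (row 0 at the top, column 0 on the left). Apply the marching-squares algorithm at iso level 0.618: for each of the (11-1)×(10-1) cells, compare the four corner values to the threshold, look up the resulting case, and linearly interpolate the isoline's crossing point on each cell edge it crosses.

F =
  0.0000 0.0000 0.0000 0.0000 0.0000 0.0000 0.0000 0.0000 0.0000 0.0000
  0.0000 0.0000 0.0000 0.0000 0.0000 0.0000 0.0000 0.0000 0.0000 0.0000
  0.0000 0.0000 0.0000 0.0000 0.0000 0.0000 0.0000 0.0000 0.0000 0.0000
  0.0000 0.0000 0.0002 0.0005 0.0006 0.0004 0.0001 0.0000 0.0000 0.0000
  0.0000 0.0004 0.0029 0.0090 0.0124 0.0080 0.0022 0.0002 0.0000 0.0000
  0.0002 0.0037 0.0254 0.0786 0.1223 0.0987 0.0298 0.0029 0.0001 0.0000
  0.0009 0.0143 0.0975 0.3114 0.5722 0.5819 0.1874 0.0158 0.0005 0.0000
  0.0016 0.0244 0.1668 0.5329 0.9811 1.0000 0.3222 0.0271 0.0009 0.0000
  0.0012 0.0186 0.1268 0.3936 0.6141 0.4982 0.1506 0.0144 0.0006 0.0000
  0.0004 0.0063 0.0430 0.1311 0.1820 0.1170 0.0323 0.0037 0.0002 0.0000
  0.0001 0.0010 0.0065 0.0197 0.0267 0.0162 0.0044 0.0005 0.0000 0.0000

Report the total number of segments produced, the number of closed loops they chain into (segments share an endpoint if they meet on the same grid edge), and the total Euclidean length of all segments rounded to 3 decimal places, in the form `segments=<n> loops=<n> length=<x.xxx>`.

cell (6,3): code 0100 → (6.112,4.000)–(7.000,3.190)
cell (6,4): code 1100 → (6.086,5.000)–(6.112,4.000)
cell (6,5): code 1000 → (7.000,5.564)–(6.086,5.000)
cell (7,3): code 0010 → (7.000,3.190)–(7.989,4.000)
cell (7,4): code 0011 → (7.989,4.000)–(7.761,5.000)
cell (7,5): code 0001 → (7.761,5.000)–(7.000,5.564)
total: 6 segments, chained into 1 closed loop(s), length Σ = 6.527447

segments=6 loops=1 length=6.527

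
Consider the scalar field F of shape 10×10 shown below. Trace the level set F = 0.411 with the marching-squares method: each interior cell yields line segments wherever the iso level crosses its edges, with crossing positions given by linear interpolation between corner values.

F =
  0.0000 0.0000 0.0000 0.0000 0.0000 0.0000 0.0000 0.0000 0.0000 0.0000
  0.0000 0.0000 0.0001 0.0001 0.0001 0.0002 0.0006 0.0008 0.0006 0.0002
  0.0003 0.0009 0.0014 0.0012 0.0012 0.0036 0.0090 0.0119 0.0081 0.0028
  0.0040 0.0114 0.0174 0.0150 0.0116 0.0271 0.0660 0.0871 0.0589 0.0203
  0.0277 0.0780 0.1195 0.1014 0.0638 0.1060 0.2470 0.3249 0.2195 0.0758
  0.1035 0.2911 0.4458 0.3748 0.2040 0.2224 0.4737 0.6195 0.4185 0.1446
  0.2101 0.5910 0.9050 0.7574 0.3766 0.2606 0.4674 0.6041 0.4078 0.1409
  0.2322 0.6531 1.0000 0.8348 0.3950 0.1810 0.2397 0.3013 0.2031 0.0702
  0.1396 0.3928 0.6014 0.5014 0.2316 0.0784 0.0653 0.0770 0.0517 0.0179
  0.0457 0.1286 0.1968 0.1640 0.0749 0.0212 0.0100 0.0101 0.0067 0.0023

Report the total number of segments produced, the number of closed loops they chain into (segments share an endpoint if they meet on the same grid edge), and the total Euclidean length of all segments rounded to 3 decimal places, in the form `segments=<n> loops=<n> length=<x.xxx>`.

cell (4,1): code 0100 → (4.893,2.000)–(5.000,1.775)
cell (4,2): code 1000 → (5.000,2.490)–(4.893,2.000)
cell (4,5): code 0100 → (4.723,6.000)–(5.000,5.750)
cell (4,6): code 1100 → (4.292,7.000)–(4.723,6.000)
cell (4,7): code 1100 → (4.962,8.000)–(4.292,7.000)
cell (4,8): code 1000 → (5.000,8.027)–(4.962,8.000)
cell (5,0): code 0100 → (5.400,1.000)–(6.000,0.527)
cell (5,1): code 1110 → (5.000,1.775)–(5.400,1.000)
cell (5,2): code 1101 → (5.095,3.000)–(5.000,2.490)
cell (5,3): code 1000 → (6.000,3.910)–(5.095,3.000)
cell (5,5): code 0110 → (5.000,5.750)–(6.000,5.727)
cell (5,7): code 1011 → (6.000,7.984)–(5.701,8.000)
cell (5,8): code 0001 → (5.701,8.000)–(5.000,8.027)
cell (6,0): code 0110 → (6.000,0.527)–(7.000,0.425)
cell (6,3): code 1001 → (7.000,3.964)–(6.000,3.910)
cell (6,5): code 0010 → (6.000,5.727)–(6.248,6.000)
cell (6,6): code 0011 → (6.248,6.000)–(6.638,7.000)
cell (6,7): code 0001 → (6.638,7.000)–(6.000,7.984)
cell (7,0): code 0010 → (7.000,0.425)–(7.930,1.000)
cell (7,1): code 0111 → (7.930,1.000)–(8.000,1.087)
cell (7,3): code 1001 → (8.000,3.335)–(7.000,3.964)
cell (8,1): code 0010 → (8.000,1.087)–(8.471,2.000)
cell (8,2): code 0011 → (8.471,2.000)–(8.268,3.000)
cell (8,3): code 0001 → (8.268,3.000)–(8.000,3.335)
total: 24 segments, chained into 2 closed loop(s), length Σ = 18.385203

segments=24 loops=2 length=18.385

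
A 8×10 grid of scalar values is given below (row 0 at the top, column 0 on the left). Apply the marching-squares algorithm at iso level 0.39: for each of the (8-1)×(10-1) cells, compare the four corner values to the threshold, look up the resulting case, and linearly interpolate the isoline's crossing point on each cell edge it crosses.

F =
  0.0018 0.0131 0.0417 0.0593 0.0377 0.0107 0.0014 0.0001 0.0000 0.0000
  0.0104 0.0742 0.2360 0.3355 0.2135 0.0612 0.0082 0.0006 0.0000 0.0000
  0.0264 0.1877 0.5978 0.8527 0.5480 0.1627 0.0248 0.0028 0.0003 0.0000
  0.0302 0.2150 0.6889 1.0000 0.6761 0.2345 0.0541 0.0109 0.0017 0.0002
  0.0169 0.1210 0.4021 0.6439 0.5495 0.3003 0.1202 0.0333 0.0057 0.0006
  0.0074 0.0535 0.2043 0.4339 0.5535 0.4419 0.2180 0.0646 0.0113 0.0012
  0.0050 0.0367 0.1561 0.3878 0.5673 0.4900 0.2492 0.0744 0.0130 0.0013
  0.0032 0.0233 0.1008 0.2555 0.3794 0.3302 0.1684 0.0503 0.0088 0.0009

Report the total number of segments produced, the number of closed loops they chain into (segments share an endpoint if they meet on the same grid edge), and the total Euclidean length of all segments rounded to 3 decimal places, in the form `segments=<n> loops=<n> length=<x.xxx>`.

segments=18 loops=1 length=15.402

cell (1,1): code 0100 → (1.426,2.000)–(2.000,1.493)
cell (1,2): code 1100 → (1.105,3.000)–(1.426,2.000)
cell (1,3): code 1100 → (1.528,4.000)–(1.105,3.000)
cell (1,4): code 1000 → (2.000,4.410)–(1.528,4.000)
cell (2,1): code 0110 → (2.000,1.493)–(3.000,1.369)
cell (2,4): code 1001 → (3.000,4.648)–(2.000,4.410)
cell (3,1): code 0110 → (3.000,1.369)–(4.000,1.957)
cell (3,4): code 1001 → (4.000,4.640)–(3.000,4.648)
cell (4,1): code 0010 → (4.000,1.957)–(4.061,2.000)
cell (4,2): code 0111 → (4.061,2.000)–(5.000,2.809)
cell (4,4): code 1101 → (4.633,5.000)–(4.000,4.640)
cell (4,5): code 1000 → (5.000,5.232)–(4.633,5.000)
cell (5,2): code 0010 → (5.000,2.809)–(5.952,3.000)
cell (5,3): code 0111 → (5.952,3.000)–(6.000,3.012)
cell (5,5): code 1001 → (6.000,5.415)–(5.000,5.232)
cell (6,3): code 0010 → (6.000,3.012)–(6.944,4.000)
cell (6,4): code 0011 → (6.944,4.000)–(6.626,5.000)
cell (6,5): code 0001 → (6.626,5.000)–(6.000,5.415)
total: 18 segments, chained into 1 closed loop(s), length Σ = 15.402281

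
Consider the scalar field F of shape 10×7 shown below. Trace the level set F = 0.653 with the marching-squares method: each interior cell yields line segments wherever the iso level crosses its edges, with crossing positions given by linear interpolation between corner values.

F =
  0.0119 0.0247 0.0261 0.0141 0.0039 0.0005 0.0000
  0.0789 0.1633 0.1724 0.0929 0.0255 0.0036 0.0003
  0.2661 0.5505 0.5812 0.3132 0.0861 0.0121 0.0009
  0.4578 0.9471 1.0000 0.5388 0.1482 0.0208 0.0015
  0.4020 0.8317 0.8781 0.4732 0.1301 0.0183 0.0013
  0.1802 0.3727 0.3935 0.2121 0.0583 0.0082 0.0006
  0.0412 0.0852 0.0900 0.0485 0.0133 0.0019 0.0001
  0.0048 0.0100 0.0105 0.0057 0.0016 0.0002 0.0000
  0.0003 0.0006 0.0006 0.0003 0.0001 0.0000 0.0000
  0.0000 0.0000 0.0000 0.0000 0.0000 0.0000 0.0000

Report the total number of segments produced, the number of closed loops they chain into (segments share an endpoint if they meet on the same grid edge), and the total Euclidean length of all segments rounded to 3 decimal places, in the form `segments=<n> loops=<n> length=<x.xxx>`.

cell (2,0): code 0100 → (2.258,1.000)–(3.000,0.399)
cell (2,1): code 1100 → (2.171,2.000)–(2.258,1.000)
cell (2,2): code 1000 → (3.000,2.752)–(2.171,2.000)
cell (3,0): code 0110 → (3.000,0.399)–(4.000,0.584)
cell (3,2): code 1001 → (4.000,2.556)–(3.000,2.752)
cell (4,0): code 0010 → (4.000,0.584)–(4.389,1.000)
cell (4,1): code 0011 → (4.389,1.000)–(4.465,2.000)
cell (4,2): code 0001 → (4.465,2.000)–(4.000,2.556)
total: 8 segments, chained into 1 closed loop(s), length Σ = 7.410589

segments=8 loops=1 length=7.411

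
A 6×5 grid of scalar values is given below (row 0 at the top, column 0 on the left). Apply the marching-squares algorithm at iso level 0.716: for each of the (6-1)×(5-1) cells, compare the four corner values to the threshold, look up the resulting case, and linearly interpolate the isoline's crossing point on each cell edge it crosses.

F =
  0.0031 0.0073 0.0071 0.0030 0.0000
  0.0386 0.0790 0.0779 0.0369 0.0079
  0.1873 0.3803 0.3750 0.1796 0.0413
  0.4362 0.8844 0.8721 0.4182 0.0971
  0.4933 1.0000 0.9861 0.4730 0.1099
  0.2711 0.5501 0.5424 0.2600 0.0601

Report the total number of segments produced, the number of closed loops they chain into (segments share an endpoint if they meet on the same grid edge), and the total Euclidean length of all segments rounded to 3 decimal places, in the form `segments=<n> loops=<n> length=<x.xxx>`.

segments=8 loops=1 length=6.651

cell (2,0): code 0100 → (2.666,1.000)–(3.000,0.624)
cell (2,1): code 1100 → (2.686,2.000)–(2.666,1.000)
cell (2,2): code 1000 → (3.000,2.344)–(2.686,2.000)
cell (3,0): code 0110 → (3.000,0.624)–(4.000,0.440)
cell (3,2): code 1001 → (4.000,2.526)–(3.000,2.344)
cell (4,0): code 0010 → (4.000,0.440)–(4.631,1.000)
cell (4,1): code 0011 → (4.631,1.000)–(4.609,2.000)
cell (4,2): code 0001 → (4.609,2.000)–(4.000,2.526)
total: 8 segments, chained into 1 closed loop(s), length Σ = 6.651316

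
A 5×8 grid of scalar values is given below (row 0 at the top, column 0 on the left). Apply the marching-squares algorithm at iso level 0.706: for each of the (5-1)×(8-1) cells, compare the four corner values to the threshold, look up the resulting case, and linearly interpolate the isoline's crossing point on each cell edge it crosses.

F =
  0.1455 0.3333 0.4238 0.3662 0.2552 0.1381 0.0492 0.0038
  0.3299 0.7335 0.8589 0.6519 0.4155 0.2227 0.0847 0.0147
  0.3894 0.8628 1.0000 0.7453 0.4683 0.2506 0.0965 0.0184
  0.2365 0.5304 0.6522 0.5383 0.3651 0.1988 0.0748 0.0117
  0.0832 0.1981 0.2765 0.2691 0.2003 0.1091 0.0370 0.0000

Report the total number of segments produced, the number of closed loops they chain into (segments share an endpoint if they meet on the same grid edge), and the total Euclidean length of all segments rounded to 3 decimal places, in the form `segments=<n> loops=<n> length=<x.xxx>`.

cell (0,0): code 0100 → (0.931,1.000)–(1.000,0.932)
cell (0,1): code 1100 → (0.649,2.000)–(0.931,1.000)
cell (0,2): code 1000 → (1.000,2.739)–(0.649,2.000)
cell (1,0): code 0110 → (1.000,0.932)–(2.000,0.669)
cell (1,2): code 1101 → (1.579,3.000)–(1.000,2.739)
cell (1,3): code 1000 → (2.000,3.142)–(1.579,3.000)
cell (2,0): code 0010 → (2.000,0.669)–(2.472,1.000)
cell (2,1): code 0011 → (2.472,1.000)–(2.845,2.000)
cell (2,2): code 0011 → (2.845,2.000)–(2.190,3.000)
cell (2,3): code 0001 → (2.190,3.000)–(2.000,3.142)
total: 10 segments, chained into 1 closed loop(s), length Σ = 7.144057

segments=10 loops=1 length=7.144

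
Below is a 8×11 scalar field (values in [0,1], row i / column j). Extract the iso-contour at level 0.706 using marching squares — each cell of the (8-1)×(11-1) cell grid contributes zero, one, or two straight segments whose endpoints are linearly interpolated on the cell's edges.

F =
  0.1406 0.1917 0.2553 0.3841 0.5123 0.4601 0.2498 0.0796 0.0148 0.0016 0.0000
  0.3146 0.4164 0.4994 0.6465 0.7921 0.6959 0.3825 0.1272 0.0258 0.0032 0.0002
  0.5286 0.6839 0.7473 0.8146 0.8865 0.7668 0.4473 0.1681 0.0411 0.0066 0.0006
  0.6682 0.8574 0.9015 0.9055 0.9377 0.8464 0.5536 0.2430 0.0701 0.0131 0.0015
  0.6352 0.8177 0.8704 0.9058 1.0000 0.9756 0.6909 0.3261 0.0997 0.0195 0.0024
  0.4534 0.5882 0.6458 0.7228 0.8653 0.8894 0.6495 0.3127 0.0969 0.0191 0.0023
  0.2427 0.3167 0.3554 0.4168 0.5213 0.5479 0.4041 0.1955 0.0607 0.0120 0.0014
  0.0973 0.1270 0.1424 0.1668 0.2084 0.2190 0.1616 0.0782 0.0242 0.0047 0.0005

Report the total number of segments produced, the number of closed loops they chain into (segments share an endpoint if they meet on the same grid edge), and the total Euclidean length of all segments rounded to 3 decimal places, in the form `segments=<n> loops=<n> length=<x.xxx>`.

cell (0,3): code 0100 → (0.692,4.000)–(1.000,3.409)
cell (0,4): code 1000 → (1.000,4.895)–(0.692,4.000)
cell (1,1): code 0100 → (1.833,2.000)–(2.000,1.349)
cell (1,2): code 1100 → (1.354,3.000)–(1.833,2.000)
cell (1,3): code 1110 → (1.000,3.409)–(1.354,3.000)
cell (1,4): code 1101 → (1.142,5.000)–(1.000,4.895)
cell (1,5): code 1000 → (2.000,5.190)–(1.142,5.000)
cell (2,0): code 0100 → (2.127,1.000)–(3.000,0.200)
cell (2,1): code 1110 → (2.000,1.349)–(2.127,1.000)
cell (2,5): code 1001 → (3.000,5.480)–(2.000,5.190)
cell (3,0): code 0110 → (3.000,0.200)–(4.000,0.388)
cell (3,5): code 1001 → (4.000,5.947)–(3.000,5.480)
cell (4,0): code 0010 → (4.000,0.388)–(4.487,1.000)
cell (4,1): code 0011 → (4.487,1.000)–(4.732,2.000)
cell (4,2): code 0111 → (4.732,2.000)–(5.000,2.782)
cell (4,5): code 1001 → (5.000,5.764)–(4.000,5.947)
cell (5,2): code 0010 → (5.000,2.782)–(5.055,3.000)
cell (5,3): code 0011 → (5.055,3.000)–(5.463,4.000)
cell (5,4): code 0011 → (5.463,4.000)–(5.537,5.000)
cell (5,5): code 0001 → (5.537,5.000)–(5.000,5.764)
total: 20 segments, chained into 1 closed loop(s), length Σ = 16.604627

segments=20 loops=1 length=16.605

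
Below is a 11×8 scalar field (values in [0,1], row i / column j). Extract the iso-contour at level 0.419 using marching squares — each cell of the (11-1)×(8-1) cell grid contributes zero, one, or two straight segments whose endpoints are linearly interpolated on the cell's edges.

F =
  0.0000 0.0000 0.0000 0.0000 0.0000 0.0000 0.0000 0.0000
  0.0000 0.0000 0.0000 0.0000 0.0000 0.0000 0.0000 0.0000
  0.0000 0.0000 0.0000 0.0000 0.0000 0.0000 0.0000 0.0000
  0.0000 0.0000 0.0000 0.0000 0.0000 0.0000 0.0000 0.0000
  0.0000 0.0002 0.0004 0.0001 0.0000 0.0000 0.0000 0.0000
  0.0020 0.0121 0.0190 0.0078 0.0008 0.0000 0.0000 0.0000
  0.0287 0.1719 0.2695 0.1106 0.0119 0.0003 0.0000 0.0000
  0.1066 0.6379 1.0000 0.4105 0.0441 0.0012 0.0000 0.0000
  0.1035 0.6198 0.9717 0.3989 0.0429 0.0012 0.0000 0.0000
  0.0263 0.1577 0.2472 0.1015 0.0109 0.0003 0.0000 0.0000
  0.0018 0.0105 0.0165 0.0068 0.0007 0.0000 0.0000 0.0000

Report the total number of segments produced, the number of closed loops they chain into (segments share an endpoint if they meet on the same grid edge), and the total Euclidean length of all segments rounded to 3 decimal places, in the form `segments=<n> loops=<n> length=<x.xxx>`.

segments=8 loops=1 length=7.809

cell (6,0): code 0100 → (6.530,1.000)–(7.000,0.588)
cell (6,1): code 1100 → (6.205,2.000)–(6.530,1.000)
cell (6,2): code 1000 → (7.000,2.986)–(6.205,2.000)
cell (7,0): code 0110 → (7.000,0.588)–(8.000,0.611)
cell (7,2): code 1001 → (8.000,2.965)–(7.000,2.986)
cell (8,0): code 0010 → (8.000,0.611)–(8.435,1.000)
cell (8,1): code 0011 → (8.435,1.000)–(8.763,2.000)
cell (8,2): code 0001 → (8.763,2.000)–(8.000,2.965)
total: 8 segments, chained into 1 closed loop(s), length Σ = 7.809188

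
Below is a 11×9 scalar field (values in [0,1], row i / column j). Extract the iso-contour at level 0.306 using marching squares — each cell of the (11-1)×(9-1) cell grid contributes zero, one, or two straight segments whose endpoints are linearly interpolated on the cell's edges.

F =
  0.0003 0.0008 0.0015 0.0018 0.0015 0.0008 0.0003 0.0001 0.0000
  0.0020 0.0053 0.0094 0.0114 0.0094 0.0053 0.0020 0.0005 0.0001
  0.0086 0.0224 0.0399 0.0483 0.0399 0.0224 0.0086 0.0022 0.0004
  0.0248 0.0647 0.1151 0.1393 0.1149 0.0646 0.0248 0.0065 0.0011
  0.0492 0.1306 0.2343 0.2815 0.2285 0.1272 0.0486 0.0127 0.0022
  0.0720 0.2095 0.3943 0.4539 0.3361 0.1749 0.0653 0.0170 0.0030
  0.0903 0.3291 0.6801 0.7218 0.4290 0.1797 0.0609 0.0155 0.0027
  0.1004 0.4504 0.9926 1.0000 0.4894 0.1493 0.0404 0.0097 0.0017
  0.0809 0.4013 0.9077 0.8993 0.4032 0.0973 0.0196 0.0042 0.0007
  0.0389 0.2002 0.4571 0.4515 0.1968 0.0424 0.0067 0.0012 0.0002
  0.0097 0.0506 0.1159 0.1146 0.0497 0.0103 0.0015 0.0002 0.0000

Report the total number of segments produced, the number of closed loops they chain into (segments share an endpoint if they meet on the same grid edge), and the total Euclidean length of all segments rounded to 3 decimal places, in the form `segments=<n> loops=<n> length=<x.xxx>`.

segments=18 loops=1 length=14.500

cell (4,1): code 0100 → (4.448,2.000)–(5.000,1.522)
cell (4,2): code 1100 → (4.142,3.000)–(4.448,2.000)
cell (4,3): code 1100 → (4.720,4.000)–(4.142,3.000)
cell (4,4): code 1000 → (5.000,4.187)–(4.720,4.000)
cell (5,0): code 0100 → (5.807,1.000)–(6.000,0.903)
cell (5,1): code 1110 → (5.000,1.522)–(5.807,1.000)
cell (5,4): code 1001 → (6.000,4.493)–(5.000,4.187)
cell (6,0): code 0110 → (6.000,0.903)–(7.000,0.587)
cell (6,4): code 1001 → (7.000,4.539)–(6.000,4.493)
cell (7,0): code 0110 → (7.000,0.587)–(8.000,0.703)
cell (7,4): code 1001 → (8.000,4.318)–(7.000,4.539)
cell (8,0): code 0010 → (8.000,0.703)–(8.474,1.000)
cell (8,1): code 0111 → (8.474,1.000)–(9.000,1.412)
cell (8,3): code 1011 → (9.000,3.571)–(8.471,4.000)
cell (8,4): code 0001 → (8.471,4.000)–(8.000,4.318)
cell (9,1): code 0010 → (9.000,1.412)–(9.443,2.000)
cell (9,2): code 0011 → (9.443,2.000)–(9.432,3.000)
cell (9,3): code 0001 → (9.432,3.000)–(9.000,3.571)
total: 18 segments, chained into 1 closed loop(s), length Σ = 14.500003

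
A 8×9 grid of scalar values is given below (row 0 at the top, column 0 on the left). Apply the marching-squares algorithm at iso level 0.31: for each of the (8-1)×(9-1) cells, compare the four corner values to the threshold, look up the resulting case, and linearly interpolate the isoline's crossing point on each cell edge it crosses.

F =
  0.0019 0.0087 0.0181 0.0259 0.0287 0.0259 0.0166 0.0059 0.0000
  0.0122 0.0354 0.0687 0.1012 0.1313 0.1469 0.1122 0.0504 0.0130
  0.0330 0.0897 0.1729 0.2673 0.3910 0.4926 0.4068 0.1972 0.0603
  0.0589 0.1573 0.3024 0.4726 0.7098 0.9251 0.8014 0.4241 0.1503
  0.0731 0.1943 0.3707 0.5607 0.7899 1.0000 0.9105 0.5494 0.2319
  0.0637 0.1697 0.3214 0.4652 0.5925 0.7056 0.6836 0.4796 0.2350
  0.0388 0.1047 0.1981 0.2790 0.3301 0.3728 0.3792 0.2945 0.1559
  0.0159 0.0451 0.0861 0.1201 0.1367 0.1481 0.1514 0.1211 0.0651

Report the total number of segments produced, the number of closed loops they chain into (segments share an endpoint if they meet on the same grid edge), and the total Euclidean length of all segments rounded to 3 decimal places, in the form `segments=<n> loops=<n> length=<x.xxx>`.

cell (1,3): code 0100 → (1.688,4.000)–(2.000,3.345)
cell (1,4): code 1100 → (1.472,5.000)–(1.688,4.000)
cell (1,5): code 1100 → (1.671,6.000)–(1.472,5.000)
cell (1,6): code 1000 → (2.000,6.462)–(1.671,6.000)
cell (2,2): code 0100 → (2.208,3.000)–(3.000,2.045)
cell (2,3): code 1110 → (2.000,3.345)–(2.208,3.000)
cell (2,6): code 1101 → (2.497,7.000)–(2.000,6.462)
cell (2,7): code 1000 → (3.000,7.417)–(2.497,7.000)
cell (3,1): code 0100 → (3.111,2.000)–(4.000,1.656)
cell (3,2): code 1110 → (3.000,2.045)–(3.111,2.000)
cell (3,7): code 1001 → (4.000,7.754)–(3.000,7.417)
cell (4,1): code 0110 → (4.000,1.656)–(5.000,1.925)
cell (4,7): code 1001 → (5.000,7.693)–(4.000,7.754)
cell (5,1): code 0010 → (5.000,1.925)–(5.092,2.000)
cell (5,2): code 0011 → (5.092,2.000)–(5.834,3.000)
cell (5,3): code 0111 → (5.834,3.000)–(6.000,3.607)
cell (5,6): code 1011 → (6.000,6.817)–(5.916,7.000)
cell (5,7): code 0001 → (5.916,7.000)–(5.000,7.693)
cell (6,3): code 0010 → (6.000,3.607)–(6.104,4.000)
cell (6,4): code 0011 → (6.104,4.000)–(6.279,5.000)
cell (6,5): code 0011 → (6.279,5.000)–(6.304,6.000)
cell (6,6): code 0001 → (6.304,6.000)–(6.000,6.817)
total: 22 segments, chained into 1 closed loop(s), length Σ = 17.167549

segments=22 loops=1 length=17.168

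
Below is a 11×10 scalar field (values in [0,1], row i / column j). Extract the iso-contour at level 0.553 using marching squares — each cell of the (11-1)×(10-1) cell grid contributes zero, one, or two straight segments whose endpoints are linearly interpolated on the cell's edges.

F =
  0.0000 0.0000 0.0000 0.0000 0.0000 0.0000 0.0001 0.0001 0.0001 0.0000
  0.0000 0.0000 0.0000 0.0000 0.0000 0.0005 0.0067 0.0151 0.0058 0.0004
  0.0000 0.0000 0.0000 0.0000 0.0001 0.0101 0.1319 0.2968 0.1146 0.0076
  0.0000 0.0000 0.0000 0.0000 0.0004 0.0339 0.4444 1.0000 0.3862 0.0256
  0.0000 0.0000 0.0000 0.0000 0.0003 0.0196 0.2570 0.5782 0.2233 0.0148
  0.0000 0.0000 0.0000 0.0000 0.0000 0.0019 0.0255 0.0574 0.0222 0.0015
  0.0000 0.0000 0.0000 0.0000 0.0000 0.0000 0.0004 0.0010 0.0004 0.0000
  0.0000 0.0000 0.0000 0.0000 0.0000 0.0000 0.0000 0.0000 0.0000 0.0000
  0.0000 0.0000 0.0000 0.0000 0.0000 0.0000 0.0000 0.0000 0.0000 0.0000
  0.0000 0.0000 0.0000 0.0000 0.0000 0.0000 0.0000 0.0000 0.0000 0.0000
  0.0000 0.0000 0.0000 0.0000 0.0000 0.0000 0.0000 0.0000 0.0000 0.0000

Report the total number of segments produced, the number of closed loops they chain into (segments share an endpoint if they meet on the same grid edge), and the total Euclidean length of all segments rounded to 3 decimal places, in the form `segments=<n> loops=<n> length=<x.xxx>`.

segments=6 loops=1 length=4.603

cell (2,6): code 0100 → (2.364,7.000)–(3.000,6.195)
cell (2,7): code 1000 → (3.000,7.728)–(2.364,7.000)
cell (3,6): code 0110 → (3.000,6.195)–(4.000,6.922)
cell (3,7): code 1001 → (4.000,7.071)–(3.000,7.728)
cell (4,6): code 0010 → (4.000,6.922)–(4.048,7.000)
cell (4,7): code 0001 → (4.048,7.000)–(4.000,7.071)
total: 6 segments, chained into 1 closed loop(s), length Σ = 4.602554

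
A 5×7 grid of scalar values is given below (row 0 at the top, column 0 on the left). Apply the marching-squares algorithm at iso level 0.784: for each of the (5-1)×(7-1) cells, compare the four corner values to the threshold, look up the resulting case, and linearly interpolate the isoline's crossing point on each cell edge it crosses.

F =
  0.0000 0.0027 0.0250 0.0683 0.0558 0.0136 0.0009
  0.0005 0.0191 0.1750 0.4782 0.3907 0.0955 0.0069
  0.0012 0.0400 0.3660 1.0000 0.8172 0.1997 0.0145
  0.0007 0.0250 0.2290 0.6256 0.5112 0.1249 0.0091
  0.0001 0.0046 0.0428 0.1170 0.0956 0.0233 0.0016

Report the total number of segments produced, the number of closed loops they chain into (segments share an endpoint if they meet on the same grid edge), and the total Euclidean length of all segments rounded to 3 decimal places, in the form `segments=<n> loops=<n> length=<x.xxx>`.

cell (1,2): code 0100 → (1.586,3.000)–(2.000,2.659)
cell (1,3): code 1100 → (1.922,4.000)–(1.586,3.000)
cell (1,4): code 1000 → (2.000,4.054)–(1.922,4.000)
cell (2,2): code 0010 → (2.000,2.659)–(2.577,3.000)
cell (2,3): code 0011 → (2.577,3.000)–(2.108,4.000)
cell (2,4): code 0001 → (2.108,4.000)–(2.000,4.054)
total: 6 segments, chained into 1 closed loop(s), length Σ = 3.581075

segments=6 loops=1 length=3.581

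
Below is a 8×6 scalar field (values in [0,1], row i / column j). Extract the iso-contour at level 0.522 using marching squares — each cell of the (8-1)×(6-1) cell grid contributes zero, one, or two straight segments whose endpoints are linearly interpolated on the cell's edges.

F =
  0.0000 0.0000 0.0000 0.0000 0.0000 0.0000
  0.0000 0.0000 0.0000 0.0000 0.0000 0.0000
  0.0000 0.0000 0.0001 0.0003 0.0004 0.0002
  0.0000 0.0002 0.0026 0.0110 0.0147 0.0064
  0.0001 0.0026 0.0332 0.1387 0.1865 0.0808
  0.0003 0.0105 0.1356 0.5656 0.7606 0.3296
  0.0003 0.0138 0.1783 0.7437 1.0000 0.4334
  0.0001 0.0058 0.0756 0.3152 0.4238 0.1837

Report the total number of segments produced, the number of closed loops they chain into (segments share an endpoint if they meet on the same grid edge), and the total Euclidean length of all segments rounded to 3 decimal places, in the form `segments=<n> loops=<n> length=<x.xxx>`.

cell (4,2): code 0100 → (4.898,3.000)–(5.000,2.899)
cell (4,3): code 1100 → (4.584,4.000)–(4.898,3.000)
cell (4,4): code 1000 → (5.000,4.554)–(4.584,4.000)
cell (5,2): code 0110 → (5.000,2.899)–(6.000,2.608)
cell (5,4): code 1001 → (6.000,4.844)–(5.000,4.554)
cell (6,2): code 0010 → (6.000,2.608)–(6.517,3.000)
cell (6,3): code 0011 → (6.517,3.000)–(6.830,4.000)
cell (6,4): code 0001 → (6.830,4.000)–(6.000,4.844)
total: 8 segments, chained into 1 closed loop(s), length Σ = 6.846707

segments=8 loops=1 length=6.847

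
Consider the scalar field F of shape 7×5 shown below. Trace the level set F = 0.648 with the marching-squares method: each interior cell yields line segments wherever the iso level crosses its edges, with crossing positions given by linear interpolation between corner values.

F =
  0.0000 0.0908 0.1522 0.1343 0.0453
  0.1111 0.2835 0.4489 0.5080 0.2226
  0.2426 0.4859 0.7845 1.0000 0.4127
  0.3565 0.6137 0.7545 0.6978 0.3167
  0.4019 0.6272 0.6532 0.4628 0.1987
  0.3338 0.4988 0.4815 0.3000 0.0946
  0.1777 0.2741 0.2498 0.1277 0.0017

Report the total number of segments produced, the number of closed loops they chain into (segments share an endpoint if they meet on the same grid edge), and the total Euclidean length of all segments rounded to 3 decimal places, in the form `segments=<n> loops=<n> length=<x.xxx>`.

segments=10 loops=1 length=7.628

cell (1,1): code 0100 → (1.593,2.000)–(2.000,1.543)
cell (1,2): code 1100 → (1.285,3.000)–(1.593,2.000)
cell (1,3): code 1000 → (2.000,3.599)–(1.285,3.000)
cell (2,1): code 0110 → (2.000,1.543)–(3.000,1.244)
cell (2,3): code 1001 → (3.000,3.131)–(2.000,3.599)
cell (3,1): code 0110 → (3.000,1.244)–(4.000,1.800)
cell (3,2): code 1011 → (4.000,2.027)–(3.212,3.000)
cell (3,3): code 0001 → (3.212,3.000)–(3.000,3.131)
cell (4,1): code 0010 → (4.000,1.800)–(4.030,2.000)
cell (4,2): code 0001 → (4.030,2.000)–(4.000,2.027)
total: 10 segments, chained into 1 closed loop(s), length Σ = 7.628245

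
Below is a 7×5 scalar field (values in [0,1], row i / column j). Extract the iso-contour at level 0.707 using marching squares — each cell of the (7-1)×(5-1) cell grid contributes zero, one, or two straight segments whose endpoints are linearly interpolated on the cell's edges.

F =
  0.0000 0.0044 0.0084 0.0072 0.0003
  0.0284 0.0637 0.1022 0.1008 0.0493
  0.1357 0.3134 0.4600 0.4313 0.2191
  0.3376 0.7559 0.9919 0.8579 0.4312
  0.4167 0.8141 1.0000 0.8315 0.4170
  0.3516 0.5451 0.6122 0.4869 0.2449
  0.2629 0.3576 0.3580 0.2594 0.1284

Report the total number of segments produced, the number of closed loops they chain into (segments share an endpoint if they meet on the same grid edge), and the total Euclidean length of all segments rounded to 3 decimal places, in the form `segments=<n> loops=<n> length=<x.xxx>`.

segments=10 loops=1 length=7.865

cell (2,0): code 0100 → (2.889,1.000)–(3.000,0.883)
cell (2,1): code 1100 → (2.464,2.000)–(2.889,1.000)
cell (2,2): code 1100 → (2.646,3.000)–(2.464,2.000)
cell (2,3): code 1000 → (3.000,3.354)–(2.646,3.000)
cell (3,0): code 0110 → (3.000,0.883)–(4.000,0.730)
cell (3,3): code 1001 → (4.000,3.300)–(3.000,3.354)
cell (4,0): code 0010 → (4.000,0.730)–(4.398,1.000)
cell (4,1): code 0011 → (4.398,1.000)–(4.756,2.000)
cell (4,2): code 0011 → (4.756,2.000)–(4.361,3.000)
cell (4,3): code 0001 → (4.361,3.000)–(4.000,3.300)
total: 10 segments, chained into 1 closed loop(s), length Σ = 7.864547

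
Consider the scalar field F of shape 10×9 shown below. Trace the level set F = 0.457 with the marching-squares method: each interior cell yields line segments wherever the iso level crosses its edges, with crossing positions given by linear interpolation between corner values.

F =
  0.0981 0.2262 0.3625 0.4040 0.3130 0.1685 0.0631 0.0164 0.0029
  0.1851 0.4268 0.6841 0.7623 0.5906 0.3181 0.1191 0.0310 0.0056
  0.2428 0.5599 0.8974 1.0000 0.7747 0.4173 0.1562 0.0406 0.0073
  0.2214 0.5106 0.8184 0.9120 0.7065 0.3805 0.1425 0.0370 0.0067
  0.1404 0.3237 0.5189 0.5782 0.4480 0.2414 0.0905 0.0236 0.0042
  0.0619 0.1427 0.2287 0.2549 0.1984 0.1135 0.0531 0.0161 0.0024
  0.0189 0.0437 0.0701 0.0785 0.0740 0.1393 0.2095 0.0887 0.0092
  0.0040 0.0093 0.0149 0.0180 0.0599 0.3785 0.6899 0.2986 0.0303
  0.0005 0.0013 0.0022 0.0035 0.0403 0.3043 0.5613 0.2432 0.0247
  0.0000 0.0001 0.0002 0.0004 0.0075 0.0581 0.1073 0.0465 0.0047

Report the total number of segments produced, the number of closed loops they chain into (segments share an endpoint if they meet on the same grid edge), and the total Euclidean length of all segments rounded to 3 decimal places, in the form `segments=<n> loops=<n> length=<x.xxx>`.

cell (0,1): code 0100 → (0.294,2.000)–(1.000,1.117)
cell (0,2): code 1100 → (0.148,3.000)–(0.294,2.000)
cell (0,3): code 1100 → (0.519,4.000)–(0.148,3.000)
cell (0,4): code 1000 → (1.000,4.490)–(0.519,4.000)
cell (1,0): code 0100 → (1.227,1.000)–(2.000,0.675)
cell (1,1): code 1110 → (1.000,1.117)–(1.227,1.000)
cell (1,4): code 1001 → (2.000,4.889)–(1.000,4.490)
cell (2,0): code 0110 → (2.000,0.675)–(3.000,0.815)
cell (2,4): code 1001 → (3.000,4.765)–(2.000,4.889)
cell (3,0): code 0010 → (3.000,0.815)–(3.287,1.000)
cell (3,1): code 0111 → (3.287,1.000)–(4.000,1.683)
cell (3,3): code 1011 → (4.000,3.931)–(3.965,4.000)
cell (3,4): code 0001 → (3.965,4.000)–(3.000,4.765)
cell (4,1): code 0010 → (4.000,1.683)–(4.213,2.000)
cell (4,2): code 0011 → (4.213,2.000)–(4.375,3.000)
cell (4,3): code 0001 → (4.375,3.000)–(4.000,3.931)
cell (6,5): code 0100 → (6.515,6.000)–(7.000,5.252)
cell (6,6): code 1000 → (7.000,6.595)–(6.515,6.000)
cell (7,5): code 0110 → (7.000,5.252)–(8.000,5.594)
cell (7,6): code 1001 → (8.000,6.328)–(7.000,6.595)
cell (8,5): code 0010 → (8.000,5.594)–(8.230,6.000)
cell (8,6): code 0001 → (8.230,6.000)–(8.000,6.328)
total: 22 segments, chained into 2 closed loop(s), length Σ = 17.736581

segments=22 loops=2 length=17.737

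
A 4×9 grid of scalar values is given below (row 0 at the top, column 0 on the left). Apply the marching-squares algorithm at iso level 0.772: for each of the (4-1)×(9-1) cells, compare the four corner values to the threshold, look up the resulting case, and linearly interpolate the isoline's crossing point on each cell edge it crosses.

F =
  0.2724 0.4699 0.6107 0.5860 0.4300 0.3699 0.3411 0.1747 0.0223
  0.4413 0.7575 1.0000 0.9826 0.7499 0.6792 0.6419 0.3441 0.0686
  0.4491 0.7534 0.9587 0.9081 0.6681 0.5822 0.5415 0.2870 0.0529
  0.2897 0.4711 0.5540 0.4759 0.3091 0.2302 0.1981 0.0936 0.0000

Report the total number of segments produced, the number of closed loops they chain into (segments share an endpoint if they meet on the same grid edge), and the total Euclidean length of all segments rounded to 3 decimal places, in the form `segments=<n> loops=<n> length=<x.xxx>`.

segments=8 loops=1 length=7.894

cell (0,1): code 0100 → (0.414,2.000)–(1.000,1.060)
cell (0,2): code 1100 → (0.469,3.000)–(0.414,2.000)
cell (0,3): code 1000 → (1.000,3.905)–(0.469,3.000)
cell (1,1): code 0110 → (1.000,1.060)–(2.000,1.091)
cell (1,3): code 1001 → (2.000,3.567)–(1.000,3.905)
cell (2,1): code 0010 → (2.000,1.091)–(2.461,2.000)
cell (2,2): code 0011 → (2.461,2.000)–(2.315,3.000)
cell (2,3): code 0001 → (2.315,3.000)–(2.000,3.567)
total: 8 segments, chained into 1 closed loop(s), length Σ = 7.893569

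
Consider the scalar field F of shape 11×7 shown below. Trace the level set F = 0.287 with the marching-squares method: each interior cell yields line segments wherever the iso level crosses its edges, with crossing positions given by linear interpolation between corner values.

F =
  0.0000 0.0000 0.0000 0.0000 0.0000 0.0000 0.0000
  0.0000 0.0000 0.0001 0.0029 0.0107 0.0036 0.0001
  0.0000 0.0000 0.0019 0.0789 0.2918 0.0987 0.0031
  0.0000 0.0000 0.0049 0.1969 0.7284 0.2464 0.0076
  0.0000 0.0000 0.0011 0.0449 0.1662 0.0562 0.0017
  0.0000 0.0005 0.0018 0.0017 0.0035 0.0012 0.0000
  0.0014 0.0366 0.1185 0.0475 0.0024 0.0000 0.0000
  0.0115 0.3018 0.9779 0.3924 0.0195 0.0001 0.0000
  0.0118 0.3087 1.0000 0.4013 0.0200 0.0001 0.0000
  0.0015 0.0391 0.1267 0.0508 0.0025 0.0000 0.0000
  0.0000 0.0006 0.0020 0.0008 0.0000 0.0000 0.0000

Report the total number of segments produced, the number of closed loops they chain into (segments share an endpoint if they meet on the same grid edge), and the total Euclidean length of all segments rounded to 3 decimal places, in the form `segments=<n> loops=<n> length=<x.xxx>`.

segments=16 loops=2 length=12.798

cell (1,3): code 0100 → (1.983,4.000)–(2.000,3.977)
cell (1,4): code 1000 → (2.000,4.025)–(1.983,4.000)
cell (2,3): code 0110 → (2.000,3.977)–(3.000,3.170)
cell (2,4): code 1001 → (3.000,4.916)–(2.000,4.025)
cell (3,3): code 0010 → (3.000,3.170)–(3.785,4.000)
cell (3,4): code 0001 → (3.785,4.000)–(3.000,4.916)
cell (6,0): code 0100 → (6.944,1.000)–(7.000,0.949)
cell (6,1): code 1100 → (6.196,2.000)–(6.944,1.000)
cell (6,2): code 1100 → (6.694,3.000)–(6.196,2.000)
cell (6,3): code 1000 → (7.000,3.283)–(6.694,3.000)
cell (7,0): code 0110 → (7.000,0.949)–(8.000,0.927)
cell (7,3): code 1001 → (8.000,3.300)–(7.000,3.283)
cell (8,0): code 0010 → (8.000,0.927)–(8.080,1.000)
cell (8,1): code 0011 → (8.080,1.000)–(8.816,2.000)
cell (8,2): code 0011 → (8.816,2.000)–(8.326,3.000)
cell (8,3): code 0001 → (8.326,3.000)–(8.000,3.300)
total: 16 segments, chained into 2 closed loop(s), length Σ = 12.797907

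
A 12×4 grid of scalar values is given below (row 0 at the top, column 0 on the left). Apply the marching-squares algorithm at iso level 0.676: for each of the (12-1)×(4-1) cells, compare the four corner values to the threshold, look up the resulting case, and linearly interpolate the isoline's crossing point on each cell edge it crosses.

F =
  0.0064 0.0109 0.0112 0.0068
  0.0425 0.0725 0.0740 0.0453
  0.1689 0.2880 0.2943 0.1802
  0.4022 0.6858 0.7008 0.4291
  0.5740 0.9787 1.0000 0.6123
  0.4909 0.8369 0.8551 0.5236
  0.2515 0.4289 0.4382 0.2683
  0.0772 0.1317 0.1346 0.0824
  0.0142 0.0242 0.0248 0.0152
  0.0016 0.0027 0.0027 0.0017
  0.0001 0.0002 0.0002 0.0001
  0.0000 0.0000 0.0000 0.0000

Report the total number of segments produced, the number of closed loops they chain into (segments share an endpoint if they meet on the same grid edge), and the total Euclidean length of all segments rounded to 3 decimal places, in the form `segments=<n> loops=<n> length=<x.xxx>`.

cell (2,0): code 0100 → (2.975,1.000)–(3.000,0.965)
cell (2,1): code 1100 → (2.939,2.000)–(2.975,1.000)
cell (2,2): code 1000 → (3.000,2.091)–(2.939,2.000)
cell (3,0): code 0110 → (3.000,0.965)–(4.000,0.252)
cell (3,2): code 1001 → (4.000,2.836)–(3.000,2.091)
cell (4,0): code 0110 → (4.000,0.252)–(5.000,0.535)
cell (4,2): code 1001 → (5.000,2.540)–(4.000,2.836)
cell (5,0): code 0010 → (5.000,0.535)–(5.394,1.000)
cell (5,1): code 0011 → (5.394,1.000)–(5.430,2.000)
cell (5,2): code 0001 → (5.430,2.000)–(5.000,2.540)
total: 10 segments, chained into 1 closed loop(s), length Σ = 8.010528

segments=10 loops=1 length=8.011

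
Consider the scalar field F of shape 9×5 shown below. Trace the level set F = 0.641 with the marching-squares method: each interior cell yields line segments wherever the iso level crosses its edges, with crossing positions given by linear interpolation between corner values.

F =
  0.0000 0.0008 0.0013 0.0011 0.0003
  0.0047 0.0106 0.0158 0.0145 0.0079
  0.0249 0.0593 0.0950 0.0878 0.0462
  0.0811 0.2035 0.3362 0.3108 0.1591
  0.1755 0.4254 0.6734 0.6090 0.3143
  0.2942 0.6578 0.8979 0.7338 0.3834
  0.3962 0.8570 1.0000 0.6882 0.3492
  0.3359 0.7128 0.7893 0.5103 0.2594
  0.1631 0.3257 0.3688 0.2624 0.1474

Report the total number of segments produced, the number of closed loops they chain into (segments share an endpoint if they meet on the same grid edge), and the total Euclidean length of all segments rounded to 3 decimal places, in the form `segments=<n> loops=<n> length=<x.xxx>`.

cell (3,1): code 0100 → (3.904,2.000)–(4.000,1.869)
cell (3,2): code 1000 → (4.000,2.503)–(3.904,2.000)
cell (4,0): code 0100 → (4.928,1.000)–(5.000,0.954)
cell (4,1): code 1110 → (4.000,1.869)–(4.928,1.000)
cell (4,2): code 1101 → (4.256,3.000)–(4.000,2.503)
cell (4,3): code 1000 → (5.000,3.265)–(4.256,3.000)
cell (5,0): code 0110 → (5.000,0.954)–(6.000,0.531)
cell (5,3): code 1001 → (6.000,3.139)–(5.000,3.265)
cell (6,0): code 0110 → (6.000,0.531)–(7.000,0.809)
cell (6,2): code 1011 → (7.000,2.532)–(6.265,3.000)
cell (6,3): code 0001 → (6.265,3.000)–(6.000,3.139)
cell (7,0): code 0010 → (7.000,0.809)–(7.185,1.000)
cell (7,1): code 0011 → (7.185,1.000)–(7.353,2.000)
cell (7,2): code 0001 → (7.353,2.000)–(7.000,2.532)
total: 14 segments, chained into 1 closed loop(s), length Σ = 9.600130

segments=14 loops=1 length=9.600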